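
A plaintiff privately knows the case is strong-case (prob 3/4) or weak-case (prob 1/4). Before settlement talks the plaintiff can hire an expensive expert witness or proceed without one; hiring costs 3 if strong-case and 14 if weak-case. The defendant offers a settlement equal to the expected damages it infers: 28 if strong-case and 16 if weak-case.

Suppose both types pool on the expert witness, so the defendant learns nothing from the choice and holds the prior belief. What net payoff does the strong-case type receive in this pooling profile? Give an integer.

22

Pooled settlement = 3/4·28 + 1/4·16 = 25.
strong-case pays cost 3 for the expert witness, so net payoff = 25 − 3 = 22.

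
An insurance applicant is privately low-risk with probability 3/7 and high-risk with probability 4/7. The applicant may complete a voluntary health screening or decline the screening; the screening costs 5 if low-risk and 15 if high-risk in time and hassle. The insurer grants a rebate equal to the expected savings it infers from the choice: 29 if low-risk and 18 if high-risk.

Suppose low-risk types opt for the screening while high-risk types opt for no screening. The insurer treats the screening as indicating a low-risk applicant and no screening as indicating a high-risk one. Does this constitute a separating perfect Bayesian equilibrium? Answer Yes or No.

Yes

Under these beliefs, the screening earns rebate 29 and no screening earns rebate 18.
low-risk: the screening nets 29 − 5 = 24; no screening nets 18. low-risk prefers the screening.
high-risk: the screening nets 29 − 15 = 14; no screening nets 18. high-risk prefers no screening.
Neither type deviates, so the separating profile is an equilibrium.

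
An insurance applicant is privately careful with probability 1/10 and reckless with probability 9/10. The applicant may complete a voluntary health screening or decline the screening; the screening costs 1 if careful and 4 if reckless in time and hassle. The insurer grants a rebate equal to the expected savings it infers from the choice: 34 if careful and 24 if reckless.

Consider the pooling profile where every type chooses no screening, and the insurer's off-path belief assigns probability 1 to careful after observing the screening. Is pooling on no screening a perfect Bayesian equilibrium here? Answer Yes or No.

No

On path, the insurer holds the prior and pays 1/10·34 + 9/10·24 = 25. Off path (the screening), believing careful, it pays 34.
careful: no screening nets 25; the screening nets 34 − 1 = 33. careful would deviate.
reckless: no screening nets 25; the screening nets 34 − 4 = 30. reckless would deviate.
A type deviates, so pooling fails.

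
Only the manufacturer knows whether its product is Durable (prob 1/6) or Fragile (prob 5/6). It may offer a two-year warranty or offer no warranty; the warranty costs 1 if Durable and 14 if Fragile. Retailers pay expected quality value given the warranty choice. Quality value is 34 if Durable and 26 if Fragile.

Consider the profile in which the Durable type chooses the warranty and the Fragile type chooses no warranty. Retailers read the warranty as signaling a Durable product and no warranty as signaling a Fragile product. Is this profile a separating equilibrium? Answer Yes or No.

Yes

Under these beliefs, the warranty earns price 34 and no warranty earns price 26.
Durable: the warranty nets 34 − 1 = 33; no warranty nets 26. Durable prefers the warranty.
Fragile: the warranty nets 34 − 14 = 20; no warranty nets 26. Fragile prefers no warranty.
Neither type deviates, so the separating profile is an equilibrium.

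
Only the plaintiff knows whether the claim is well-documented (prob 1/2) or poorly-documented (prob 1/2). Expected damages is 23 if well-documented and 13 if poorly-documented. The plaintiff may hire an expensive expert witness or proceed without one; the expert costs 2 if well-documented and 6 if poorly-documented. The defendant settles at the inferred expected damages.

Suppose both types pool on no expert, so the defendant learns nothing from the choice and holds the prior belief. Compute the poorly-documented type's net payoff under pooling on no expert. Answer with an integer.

Pooled settlement = 1/2·23 + 1/2·13 = 18.
poorly-documented pays no cost for no expert, so net payoff = 18.

18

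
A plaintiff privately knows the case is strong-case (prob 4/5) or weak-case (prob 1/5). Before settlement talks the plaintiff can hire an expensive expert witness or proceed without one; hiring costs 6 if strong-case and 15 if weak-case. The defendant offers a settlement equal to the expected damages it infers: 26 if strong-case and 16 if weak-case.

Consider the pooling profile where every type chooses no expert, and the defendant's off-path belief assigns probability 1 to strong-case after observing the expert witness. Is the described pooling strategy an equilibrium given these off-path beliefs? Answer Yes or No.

On path, the defendant holds the prior and pays 4/5·26 + 1/5·16 = 24. Off path (the expert witness), believing strong-case, it pays 26.
strong-case: no expert nets 24; the expert witness nets 26 − 6 = 20. strong-case stays.
weak-case: no expert nets 24; the expert witness nets 26 − 15 = 11. weak-case stays.
No type deviates, so pooling is sustained.

Yes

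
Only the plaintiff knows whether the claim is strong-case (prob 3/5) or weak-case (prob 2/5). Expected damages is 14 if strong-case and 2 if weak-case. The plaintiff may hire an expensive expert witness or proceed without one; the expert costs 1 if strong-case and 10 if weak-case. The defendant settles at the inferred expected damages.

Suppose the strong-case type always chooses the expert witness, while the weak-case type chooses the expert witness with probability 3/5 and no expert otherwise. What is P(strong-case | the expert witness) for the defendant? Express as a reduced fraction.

P(the expert witness) = (3/5)·1 + (2/5)·(3/5) = 21/25.
By Bayes' rule, P(strong-case | the expert witness) = (3/5) / (21/25) = 5/7.

5/7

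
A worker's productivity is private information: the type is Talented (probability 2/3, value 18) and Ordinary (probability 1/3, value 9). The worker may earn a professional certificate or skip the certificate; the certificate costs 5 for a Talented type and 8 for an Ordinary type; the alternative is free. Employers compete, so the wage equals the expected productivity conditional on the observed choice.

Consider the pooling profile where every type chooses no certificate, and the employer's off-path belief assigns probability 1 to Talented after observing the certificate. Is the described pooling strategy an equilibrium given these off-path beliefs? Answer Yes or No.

Yes

On path, the employer holds the prior and pays 2/3·18 + 1/3·9 = 15. Off path (the certificate), believing Talented, it pays 18.
Talented: no certificate nets 15; the certificate nets 18 − 5 = 13. Talented stays.
Ordinary: no certificate nets 15; the certificate nets 18 − 8 = 10. Ordinary stays.
No type deviates, so pooling is sustained.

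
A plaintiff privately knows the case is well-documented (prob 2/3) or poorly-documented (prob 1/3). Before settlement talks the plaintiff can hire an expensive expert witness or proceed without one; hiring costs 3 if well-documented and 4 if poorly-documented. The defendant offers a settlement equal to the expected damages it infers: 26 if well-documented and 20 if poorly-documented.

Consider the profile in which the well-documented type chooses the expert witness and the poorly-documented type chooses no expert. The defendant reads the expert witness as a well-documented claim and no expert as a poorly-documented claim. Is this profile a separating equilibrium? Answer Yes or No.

Under these beliefs, the expert witness earns settlement 26 and no expert earns settlement 20.
well-documented: the expert witness nets 26 − 3 = 23; no expert nets 20. well-documented prefers the expert witness.
poorly-documented: the expert witness nets 26 − 4 = 22; no expert nets 20. poorly-documented would deviate to the expert witness.
poorly-documented has a profitable deviation, so the profile is not an equilibrium.

No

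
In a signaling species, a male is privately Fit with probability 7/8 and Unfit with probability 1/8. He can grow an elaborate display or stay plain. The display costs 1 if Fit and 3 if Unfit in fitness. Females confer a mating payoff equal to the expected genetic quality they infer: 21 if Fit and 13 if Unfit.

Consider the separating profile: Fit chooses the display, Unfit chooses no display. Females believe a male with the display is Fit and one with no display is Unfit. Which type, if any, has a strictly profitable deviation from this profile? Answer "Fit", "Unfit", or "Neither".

The display pays 21; no display pays 13.
Fit: assigned the display, nets 21 − 1 = 20; deviating to no display nets 13.
Unfit: assigned no display, nets 13; deviating to the display nets 21 − 3 = 18.
The Unfit type gains 5 by deviating.

Unfit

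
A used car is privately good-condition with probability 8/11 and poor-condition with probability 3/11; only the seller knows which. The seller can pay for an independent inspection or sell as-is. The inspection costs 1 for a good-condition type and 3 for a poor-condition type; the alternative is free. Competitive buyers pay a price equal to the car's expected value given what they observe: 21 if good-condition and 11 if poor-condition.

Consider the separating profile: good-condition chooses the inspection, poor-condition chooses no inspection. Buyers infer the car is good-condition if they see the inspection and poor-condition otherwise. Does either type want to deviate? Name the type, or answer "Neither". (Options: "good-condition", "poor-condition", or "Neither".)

The inspection pays 21; no inspection pays 11.
good-condition: assigned the inspection, nets 21 − 1 = 20; deviating to no inspection nets 11.
poor-condition: assigned no inspection, nets 11; deviating to the inspection nets 21 − 3 = 18.
The poor-condition type gains 7 by deviating.

poor-condition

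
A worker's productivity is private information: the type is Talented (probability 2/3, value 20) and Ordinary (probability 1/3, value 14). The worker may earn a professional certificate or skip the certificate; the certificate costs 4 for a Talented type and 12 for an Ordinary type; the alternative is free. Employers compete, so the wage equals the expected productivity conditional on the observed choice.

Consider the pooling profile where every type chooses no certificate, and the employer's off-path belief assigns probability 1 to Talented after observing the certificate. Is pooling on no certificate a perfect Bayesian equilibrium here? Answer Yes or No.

Yes

On path, the employer holds the prior and pays 2/3·20 + 1/3·14 = 18. Off path (the certificate), believing Talented, it pays 20.
Talented: no certificate nets 18; the certificate nets 20 − 4 = 16. Talented stays.
Ordinary: no certificate nets 18; the certificate nets 20 − 12 = 8. Ordinary stays.
No type deviates, so pooling is sustained.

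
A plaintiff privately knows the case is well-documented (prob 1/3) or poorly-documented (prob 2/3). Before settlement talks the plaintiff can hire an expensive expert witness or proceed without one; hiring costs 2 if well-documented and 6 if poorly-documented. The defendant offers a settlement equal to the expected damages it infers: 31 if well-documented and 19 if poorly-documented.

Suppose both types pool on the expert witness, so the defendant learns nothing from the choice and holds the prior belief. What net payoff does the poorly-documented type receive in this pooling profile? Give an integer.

Pooled settlement = 1/3·31 + 2/3·19 = 23.
poorly-documented pays cost 6 for the expert witness, so net payoff = 23 − 6 = 17.

17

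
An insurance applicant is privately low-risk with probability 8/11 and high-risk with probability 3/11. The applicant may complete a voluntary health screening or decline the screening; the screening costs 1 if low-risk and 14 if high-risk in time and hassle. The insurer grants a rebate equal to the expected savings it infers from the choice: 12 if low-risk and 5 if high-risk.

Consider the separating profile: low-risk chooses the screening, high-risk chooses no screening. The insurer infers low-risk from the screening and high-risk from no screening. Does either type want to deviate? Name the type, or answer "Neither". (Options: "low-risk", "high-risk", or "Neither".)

The screening pays 12; no screening pays 5.
low-risk: assigned the screening, nets 12 − 1 = 11; deviating to no screening nets 5.
high-risk: assigned no screening, nets 5; deviating to the screening nets 12 − 14 = -2.
Both types strictly prefer their assigned action; no profitable deviation.

Neither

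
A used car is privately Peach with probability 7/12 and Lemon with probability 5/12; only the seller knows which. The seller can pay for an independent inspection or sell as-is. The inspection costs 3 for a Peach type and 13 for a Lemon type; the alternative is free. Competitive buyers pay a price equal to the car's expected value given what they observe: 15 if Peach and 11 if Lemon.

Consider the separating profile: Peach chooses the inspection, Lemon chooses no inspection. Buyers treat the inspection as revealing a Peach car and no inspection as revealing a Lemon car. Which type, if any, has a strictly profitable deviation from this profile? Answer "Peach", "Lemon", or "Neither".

Neither

The inspection pays 15; no inspection pays 11.
Peach: assigned the inspection, nets 15 − 3 = 12; deviating to no inspection nets 11.
Lemon: assigned no inspection, nets 11; deviating to the inspection nets 15 − 13 = 2.
Both types strictly prefer their assigned action; no profitable deviation.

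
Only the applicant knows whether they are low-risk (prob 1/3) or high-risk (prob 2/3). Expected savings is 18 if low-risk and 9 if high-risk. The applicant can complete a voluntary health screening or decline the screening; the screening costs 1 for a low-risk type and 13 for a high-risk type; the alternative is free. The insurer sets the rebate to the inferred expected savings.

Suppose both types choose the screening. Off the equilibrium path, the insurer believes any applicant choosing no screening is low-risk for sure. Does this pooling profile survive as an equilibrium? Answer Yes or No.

On path, the insurer holds the prior and pays 1/3·18 + 2/3·9 = 12. Off path (no screening), believing low-risk, it pays 18.
low-risk: the screening nets 12 − 1 = 11; no screening nets 18. low-risk would deviate.
high-risk: the screening nets 12 − 13 = -1; no screening nets 18. high-risk would deviate.
A type deviates, so pooling fails.

No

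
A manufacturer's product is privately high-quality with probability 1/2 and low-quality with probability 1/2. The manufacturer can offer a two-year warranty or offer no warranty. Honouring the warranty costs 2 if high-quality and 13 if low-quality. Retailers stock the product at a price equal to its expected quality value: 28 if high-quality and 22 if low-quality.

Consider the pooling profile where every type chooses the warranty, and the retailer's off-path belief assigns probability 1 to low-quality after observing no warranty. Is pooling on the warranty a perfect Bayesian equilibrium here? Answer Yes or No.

No

On path, the retailer holds the prior and pays 1/2·28 + 1/2·22 = 25. Off path (no warranty), believing low-quality, it pays 22.
high-quality: the warranty nets 25 − 2 = 23; no warranty nets 22. high-quality stays.
low-quality: the warranty nets 25 − 13 = 12; no warranty nets 22. low-quality would deviate.
A type deviates, so pooling fails.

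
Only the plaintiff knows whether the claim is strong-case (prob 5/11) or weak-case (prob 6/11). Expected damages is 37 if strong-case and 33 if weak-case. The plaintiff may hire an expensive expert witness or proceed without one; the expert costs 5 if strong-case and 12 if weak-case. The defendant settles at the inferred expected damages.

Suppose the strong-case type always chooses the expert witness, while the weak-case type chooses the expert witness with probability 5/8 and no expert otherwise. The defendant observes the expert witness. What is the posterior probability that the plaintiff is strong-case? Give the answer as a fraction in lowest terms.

4/7

P(the expert witness) = (5/11)·1 + (6/11)·(5/8) = 35/44.
By Bayes' rule, P(strong-case | the expert witness) = (5/11) / (35/44) = 4/7.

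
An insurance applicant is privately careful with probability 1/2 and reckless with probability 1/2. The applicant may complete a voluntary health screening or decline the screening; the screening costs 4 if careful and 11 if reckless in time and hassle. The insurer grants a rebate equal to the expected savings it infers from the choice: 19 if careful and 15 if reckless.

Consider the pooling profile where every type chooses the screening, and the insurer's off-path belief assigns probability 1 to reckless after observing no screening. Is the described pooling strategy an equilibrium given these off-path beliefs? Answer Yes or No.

No

On path, the insurer holds the prior and pays 1/2·19 + 1/2·15 = 17. Off path (no screening), believing reckless, it pays 15.
careful: the screening nets 17 − 4 = 13; no screening nets 15. careful would deviate.
reckless: the screening nets 17 − 11 = 6; no screening nets 15. reckless would deviate.
A type deviates, so pooling fails.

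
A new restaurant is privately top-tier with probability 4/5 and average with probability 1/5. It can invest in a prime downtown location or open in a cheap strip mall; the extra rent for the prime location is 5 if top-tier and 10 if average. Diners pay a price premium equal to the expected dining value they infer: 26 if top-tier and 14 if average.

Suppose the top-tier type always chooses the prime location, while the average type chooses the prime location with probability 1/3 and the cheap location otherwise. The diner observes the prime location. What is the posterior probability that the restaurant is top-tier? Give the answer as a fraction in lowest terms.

P(the prime location) = (4/5)·1 + (1/5)·(1/3) = 13/15.
By Bayes' rule, P(top-tier | the prime location) = (4/5) / (13/15) = 12/13.

12/13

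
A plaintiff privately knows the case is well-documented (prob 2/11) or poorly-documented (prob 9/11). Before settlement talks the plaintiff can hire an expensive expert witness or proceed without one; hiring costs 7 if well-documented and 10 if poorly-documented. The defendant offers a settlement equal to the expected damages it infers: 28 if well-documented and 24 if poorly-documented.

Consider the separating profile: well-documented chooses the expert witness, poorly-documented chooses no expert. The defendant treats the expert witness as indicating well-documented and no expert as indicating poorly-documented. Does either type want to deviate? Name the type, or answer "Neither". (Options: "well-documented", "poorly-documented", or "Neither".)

well-documented

The expert witness pays 28; no expert pays 24.
well-documented: assigned the expert witness, nets 28 − 7 = 21; deviating to no expert nets 24.
poorly-documented: assigned no expert, nets 24; deviating to the expert witness nets 28 − 10 = 18.
The well-documented type gains 3 by deviating.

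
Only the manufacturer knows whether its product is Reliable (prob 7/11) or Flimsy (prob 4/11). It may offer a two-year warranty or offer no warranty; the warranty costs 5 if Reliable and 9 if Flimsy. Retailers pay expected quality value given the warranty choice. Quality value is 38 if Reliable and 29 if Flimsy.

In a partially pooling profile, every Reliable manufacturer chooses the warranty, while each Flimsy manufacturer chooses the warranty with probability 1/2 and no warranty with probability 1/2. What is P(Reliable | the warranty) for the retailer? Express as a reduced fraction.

7/9

P(the warranty) = (7/11)·1 + (4/11)·(1/2) = 9/11.
By Bayes' rule, P(Reliable | the warranty) = (7/11) / (9/11) = 7/9.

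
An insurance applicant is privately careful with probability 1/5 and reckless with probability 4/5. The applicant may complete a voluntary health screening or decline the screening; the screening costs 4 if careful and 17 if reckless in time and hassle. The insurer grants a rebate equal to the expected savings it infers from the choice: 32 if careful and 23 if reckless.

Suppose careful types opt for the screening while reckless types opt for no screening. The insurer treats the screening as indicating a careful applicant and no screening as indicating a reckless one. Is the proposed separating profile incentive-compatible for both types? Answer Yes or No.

Under these beliefs, the screening earns rebate 32 and no screening earns rebate 23.
careful: the screening nets 32 − 4 = 28; no screening nets 23. careful prefers the screening.
reckless: the screening nets 32 − 17 = 15; no screening nets 23. reckless prefers no screening.
Neither type deviates, so the separating profile is an equilibrium.

Yes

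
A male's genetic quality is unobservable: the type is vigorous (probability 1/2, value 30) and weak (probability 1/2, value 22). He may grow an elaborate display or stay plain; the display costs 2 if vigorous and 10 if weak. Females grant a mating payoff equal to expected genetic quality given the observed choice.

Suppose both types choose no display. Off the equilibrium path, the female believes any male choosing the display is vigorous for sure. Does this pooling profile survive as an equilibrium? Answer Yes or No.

No

On path, the female holds the prior and pays 1/2·30 + 1/2·22 = 26. Off path (the display), believing vigorous, it pays 30.
vigorous: no display nets 26; the display nets 30 − 2 = 28. vigorous would deviate.
weak: no display nets 26; the display nets 30 − 10 = 20. weak stays.
A type deviates, so pooling fails.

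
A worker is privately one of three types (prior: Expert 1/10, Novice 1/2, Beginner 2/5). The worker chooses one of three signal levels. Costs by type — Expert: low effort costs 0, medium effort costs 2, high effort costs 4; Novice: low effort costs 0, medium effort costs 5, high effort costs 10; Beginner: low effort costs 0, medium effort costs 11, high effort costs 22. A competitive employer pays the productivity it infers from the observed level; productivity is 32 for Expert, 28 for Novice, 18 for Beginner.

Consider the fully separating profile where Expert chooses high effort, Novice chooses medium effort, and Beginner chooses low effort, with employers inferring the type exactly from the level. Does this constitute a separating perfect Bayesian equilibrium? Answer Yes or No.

Separating wages: high effort → 32, medium effort → 28, low effort → 18.
Expert (assigned high effort): low effort: 18 − 0 = 18; medium effort: 28 − 2 = 26; high effort: 32 − 4 = 28. Expert stays.
Novice (assigned medium effort): low effort: 18 − 0 = 18; medium effort: 28 − 5 = 23; high effort: 32 − 10 = 22. Novice stays.
Beginner (assigned low effort): low effort: 18 − 0 = 18; medium effort: 28 − 11 = 17; high effort: 32 − 22 = 10. Beginner stays.
Every type prefers its assigned level; separation holds.

Yes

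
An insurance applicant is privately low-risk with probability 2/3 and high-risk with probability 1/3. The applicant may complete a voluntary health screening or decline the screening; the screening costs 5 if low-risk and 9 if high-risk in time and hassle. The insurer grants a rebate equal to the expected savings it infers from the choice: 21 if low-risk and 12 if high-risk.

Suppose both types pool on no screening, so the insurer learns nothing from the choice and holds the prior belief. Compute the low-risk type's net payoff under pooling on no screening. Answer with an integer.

Pooled rebate = 2/3·21 + 1/3·12 = 18.
low-risk pays no cost for no screening, so net payoff = 18.

18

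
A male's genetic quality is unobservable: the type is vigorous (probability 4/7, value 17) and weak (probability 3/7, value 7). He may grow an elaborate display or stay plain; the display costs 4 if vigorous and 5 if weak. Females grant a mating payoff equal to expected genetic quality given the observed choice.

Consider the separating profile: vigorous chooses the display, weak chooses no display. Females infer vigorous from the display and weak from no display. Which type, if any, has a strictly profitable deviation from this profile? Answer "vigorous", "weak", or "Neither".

weak

The display pays 17; no display pays 7.
vigorous: assigned the display, nets 17 − 4 = 13; deviating to no display nets 7.
weak: assigned no display, nets 7; deviating to the display nets 17 − 5 = 12.
The weak type gains 5 by deviating.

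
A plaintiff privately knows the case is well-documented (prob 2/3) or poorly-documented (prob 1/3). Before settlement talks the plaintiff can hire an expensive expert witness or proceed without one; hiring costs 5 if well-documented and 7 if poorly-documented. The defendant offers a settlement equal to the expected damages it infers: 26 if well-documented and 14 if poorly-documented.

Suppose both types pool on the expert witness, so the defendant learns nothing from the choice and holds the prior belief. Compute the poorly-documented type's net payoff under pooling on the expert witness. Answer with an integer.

15

Pooled settlement = 2/3·26 + 1/3·14 = 22.
poorly-documented pays cost 7 for the expert witness, so net payoff = 22 − 7 = 15.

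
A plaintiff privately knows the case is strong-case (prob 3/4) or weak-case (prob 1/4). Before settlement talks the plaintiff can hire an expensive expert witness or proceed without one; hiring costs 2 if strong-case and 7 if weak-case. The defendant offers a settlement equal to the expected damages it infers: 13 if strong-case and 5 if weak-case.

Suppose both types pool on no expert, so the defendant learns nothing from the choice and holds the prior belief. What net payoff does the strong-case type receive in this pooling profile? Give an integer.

11

Pooled settlement = 3/4·13 + 1/4·5 = 11.
strong-case pays no cost for no expert, so net payoff = 11.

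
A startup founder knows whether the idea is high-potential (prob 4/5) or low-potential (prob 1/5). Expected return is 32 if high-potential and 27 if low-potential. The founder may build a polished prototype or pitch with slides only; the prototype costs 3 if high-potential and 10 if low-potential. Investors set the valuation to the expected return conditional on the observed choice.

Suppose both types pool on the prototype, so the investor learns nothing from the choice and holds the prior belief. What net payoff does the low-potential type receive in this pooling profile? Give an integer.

Pooled valuation = 4/5·32 + 1/5·27 = 31.
low-potential pays cost 10 for the prototype, so net payoff = 31 − 10 = 21.

21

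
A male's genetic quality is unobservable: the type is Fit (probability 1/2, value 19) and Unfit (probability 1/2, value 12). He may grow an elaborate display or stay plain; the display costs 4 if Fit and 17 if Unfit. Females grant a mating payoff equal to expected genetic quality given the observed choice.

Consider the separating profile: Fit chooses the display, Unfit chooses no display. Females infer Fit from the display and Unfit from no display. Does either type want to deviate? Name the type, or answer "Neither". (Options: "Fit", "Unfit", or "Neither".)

The display pays 19; no display pays 12.
Fit: assigned the display, nets 19 − 4 = 15; deviating to no display nets 12.
Unfit: assigned no display, nets 12; deviating to the display nets 19 − 17 = 2.
Both types strictly prefer their assigned action; no profitable deviation.

Neither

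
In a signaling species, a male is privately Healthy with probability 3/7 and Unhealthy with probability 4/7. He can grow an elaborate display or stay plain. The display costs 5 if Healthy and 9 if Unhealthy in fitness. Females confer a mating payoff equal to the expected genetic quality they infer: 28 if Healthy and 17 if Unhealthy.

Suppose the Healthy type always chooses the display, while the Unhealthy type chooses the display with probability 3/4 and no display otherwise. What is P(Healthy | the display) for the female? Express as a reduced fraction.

1/2

P(the display) = (3/7)·1 + (4/7)·(3/4) = 6/7.
By Bayes' rule, P(Healthy | the display) = (3/7) / (6/7) = 1/2.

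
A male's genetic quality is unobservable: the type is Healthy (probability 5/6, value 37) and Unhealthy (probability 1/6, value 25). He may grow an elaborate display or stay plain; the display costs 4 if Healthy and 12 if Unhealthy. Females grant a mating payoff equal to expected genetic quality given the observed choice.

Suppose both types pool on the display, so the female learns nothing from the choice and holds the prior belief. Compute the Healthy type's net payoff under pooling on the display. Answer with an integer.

31

Pooled mating payoff = 5/6·37 + 1/6·25 = 35.
Healthy pays cost 4 for the display, so net payoff = 35 − 4 = 31.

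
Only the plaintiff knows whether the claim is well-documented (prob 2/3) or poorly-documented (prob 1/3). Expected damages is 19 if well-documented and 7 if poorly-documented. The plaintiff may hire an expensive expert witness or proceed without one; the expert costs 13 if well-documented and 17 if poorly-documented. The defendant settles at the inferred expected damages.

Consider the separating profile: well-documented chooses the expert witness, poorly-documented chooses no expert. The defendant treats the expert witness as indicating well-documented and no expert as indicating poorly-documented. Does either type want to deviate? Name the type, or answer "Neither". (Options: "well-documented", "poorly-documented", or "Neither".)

The expert witness pays 19; no expert pays 7.
well-documented: assigned the expert witness, nets 19 − 13 = 6; deviating to no expert nets 7.
poorly-documented: assigned no expert, nets 7; deviating to the expert witness nets 19 − 17 = 2.
The well-documented type gains 1 by deviating.

well-documented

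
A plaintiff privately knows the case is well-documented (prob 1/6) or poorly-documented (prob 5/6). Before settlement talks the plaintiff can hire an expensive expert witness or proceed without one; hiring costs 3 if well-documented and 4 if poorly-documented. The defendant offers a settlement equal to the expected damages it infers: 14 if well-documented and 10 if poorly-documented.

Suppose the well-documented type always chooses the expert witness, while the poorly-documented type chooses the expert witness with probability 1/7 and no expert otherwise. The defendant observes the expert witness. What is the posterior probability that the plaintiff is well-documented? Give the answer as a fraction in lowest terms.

7/12

P(the expert witness) = (1/6)·1 + (5/6)·(1/7) = 2/7.
By Bayes' rule, P(well-documented | the expert witness) = (1/6) / (2/7) = 7/12.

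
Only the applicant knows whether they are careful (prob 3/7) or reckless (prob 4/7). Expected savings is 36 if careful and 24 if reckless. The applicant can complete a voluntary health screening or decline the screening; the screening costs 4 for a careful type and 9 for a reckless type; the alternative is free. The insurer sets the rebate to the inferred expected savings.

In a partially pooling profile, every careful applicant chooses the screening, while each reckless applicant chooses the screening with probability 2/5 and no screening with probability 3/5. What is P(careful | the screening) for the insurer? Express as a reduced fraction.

15/23

P(the screening) = (3/7)·1 + (4/7)·(2/5) = 23/35.
By Bayes' rule, P(careful | the screening) = (3/7) / (23/35) = 15/23.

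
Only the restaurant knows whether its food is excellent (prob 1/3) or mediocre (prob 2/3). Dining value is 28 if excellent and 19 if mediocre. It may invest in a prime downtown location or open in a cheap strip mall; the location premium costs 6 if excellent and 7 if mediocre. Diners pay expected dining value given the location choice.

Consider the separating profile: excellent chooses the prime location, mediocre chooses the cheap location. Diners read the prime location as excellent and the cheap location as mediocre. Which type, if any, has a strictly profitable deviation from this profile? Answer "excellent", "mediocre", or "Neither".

mediocre

The prime location pays 28; the cheap location pays 19.
excellent: assigned the prime location, nets 28 − 6 = 22; deviating to the cheap location nets 19.
mediocre: assigned the cheap location, nets 19; deviating to the prime location nets 28 − 7 = 21.
The mediocre type gains 2 by deviating.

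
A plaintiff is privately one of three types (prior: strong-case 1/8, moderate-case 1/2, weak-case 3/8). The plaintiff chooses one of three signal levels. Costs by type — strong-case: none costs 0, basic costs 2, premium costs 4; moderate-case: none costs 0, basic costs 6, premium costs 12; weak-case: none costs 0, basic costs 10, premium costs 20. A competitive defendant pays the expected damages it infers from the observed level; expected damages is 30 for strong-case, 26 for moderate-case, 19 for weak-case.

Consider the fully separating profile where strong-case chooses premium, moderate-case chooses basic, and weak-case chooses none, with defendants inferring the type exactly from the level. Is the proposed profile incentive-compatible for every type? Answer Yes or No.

Separating settlements: premium → 30, basic → 26, none → 19.
strong-case (assigned premium): none: 19 − 0 = 19; basic: 26 − 2 = 24; premium: 30 − 4 = 26. strong-case stays.
moderate-case (assigned basic): none: 19 − 0 = 19; basic: 26 − 6 = 20; premium: 30 − 12 = 18. moderate-case stays.
weak-case (assigned none): none: 19 − 0 = 19; basic: 26 − 10 = 16; premium: 30 − 20 = 10. weak-case stays.
Every type prefers its assigned level; separation holds.

Yes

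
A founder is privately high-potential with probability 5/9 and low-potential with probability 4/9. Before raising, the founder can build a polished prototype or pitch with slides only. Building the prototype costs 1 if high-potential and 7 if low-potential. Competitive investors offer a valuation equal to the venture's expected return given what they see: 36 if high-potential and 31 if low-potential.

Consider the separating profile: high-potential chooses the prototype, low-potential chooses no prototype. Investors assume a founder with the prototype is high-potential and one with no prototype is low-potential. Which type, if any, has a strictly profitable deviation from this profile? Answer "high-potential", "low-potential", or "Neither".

Neither

The prototype pays 36; no prototype pays 31.
high-potential: assigned the prototype, nets 36 − 1 = 35; deviating to no prototype nets 31.
low-potential: assigned no prototype, nets 31; deviating to the prototype nets 36 − 7 = 29.
Both types strictly prefer their assigned action; no profitable deviation.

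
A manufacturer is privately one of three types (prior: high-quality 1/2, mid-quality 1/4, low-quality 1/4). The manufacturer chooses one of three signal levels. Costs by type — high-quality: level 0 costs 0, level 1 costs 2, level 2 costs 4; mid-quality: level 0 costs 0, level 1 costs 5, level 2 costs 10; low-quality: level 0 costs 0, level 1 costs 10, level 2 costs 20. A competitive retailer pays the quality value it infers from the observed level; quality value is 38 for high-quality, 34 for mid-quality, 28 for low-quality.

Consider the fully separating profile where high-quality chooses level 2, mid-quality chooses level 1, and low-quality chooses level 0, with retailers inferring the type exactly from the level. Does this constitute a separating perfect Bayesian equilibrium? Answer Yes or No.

Separating prices: level 2 → 38, level 1 → 34, level 0 → 28.
high-quality (assigned level 2): level 0: 28 − 0 = 28; level 1: 34 − 2 = 32; level 2: 38 − 4 = 34. high-quality stays.
mid-quality (assigned level 1): level 0: 28 − 0 = 28; level 1: 34 − 5 = 29; level 2: 38 − 10 = 28. mid-quality stays.
low-quality (assigned level 0): level 0: 28 − 0 = 28; level 1: 34 − 10 = 24; level 2: 38 − 20 = 18. low-quality stays.
Every type prefers its assigned level; separation holds.

Yes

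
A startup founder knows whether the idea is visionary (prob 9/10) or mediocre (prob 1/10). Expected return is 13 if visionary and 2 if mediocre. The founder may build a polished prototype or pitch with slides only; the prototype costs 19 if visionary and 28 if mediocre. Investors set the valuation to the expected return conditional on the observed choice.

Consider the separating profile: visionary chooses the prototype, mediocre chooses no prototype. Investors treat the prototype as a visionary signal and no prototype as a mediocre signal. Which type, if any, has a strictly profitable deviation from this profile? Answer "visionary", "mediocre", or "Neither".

visionary

The prototype pays 13; no prototype pays 2.
visionary: assigned the prototype, nets 13 − 19 = -6; deviating to no prototype nets 2.
mediocre: assigned no prototype, nets 2; deviating to the prototype nets 13 − 28 = -15.
The visionary type gains 8 by deviating.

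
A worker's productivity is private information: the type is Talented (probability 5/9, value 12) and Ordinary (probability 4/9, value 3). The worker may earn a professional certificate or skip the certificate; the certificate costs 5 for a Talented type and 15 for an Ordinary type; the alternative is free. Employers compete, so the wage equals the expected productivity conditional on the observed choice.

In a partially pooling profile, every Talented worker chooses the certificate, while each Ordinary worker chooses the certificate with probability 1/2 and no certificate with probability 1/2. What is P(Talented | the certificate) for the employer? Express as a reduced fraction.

5/7

P(the certificate) = (5/9)·1 + (4/9)·(1/2) = 7/9.
By Bayes' rule, P(Talented | the certificate) = (5/9) / (7/9) = 5/7.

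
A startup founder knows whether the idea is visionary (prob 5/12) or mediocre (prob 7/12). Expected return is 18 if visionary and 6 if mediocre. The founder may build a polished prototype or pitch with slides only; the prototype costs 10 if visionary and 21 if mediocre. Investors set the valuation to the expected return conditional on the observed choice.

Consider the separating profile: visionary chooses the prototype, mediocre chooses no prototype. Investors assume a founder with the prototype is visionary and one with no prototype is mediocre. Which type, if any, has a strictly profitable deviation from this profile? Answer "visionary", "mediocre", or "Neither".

The prototype pays 18; no prototype pays 6.
visionary: assigned the prototype, nets 18 − 10 = 8; deviating to no prototype nets 6.
mediocre: assigned no prototype, nets 6; deviating to the prototype nets 18 − 21 = -3.
Both types strictly prefer their assigned action; no profitable deviation.

Neither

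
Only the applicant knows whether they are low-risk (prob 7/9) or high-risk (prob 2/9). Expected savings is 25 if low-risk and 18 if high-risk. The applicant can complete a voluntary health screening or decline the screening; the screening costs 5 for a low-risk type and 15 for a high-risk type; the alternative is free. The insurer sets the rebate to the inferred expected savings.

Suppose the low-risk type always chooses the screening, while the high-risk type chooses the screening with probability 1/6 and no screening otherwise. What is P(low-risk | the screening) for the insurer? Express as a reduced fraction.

P(the screening) = (7/9)·1 + (2/9)·(1/6) = 22/27.
By Bayes' rule, P(low-risk | the screening) = (7/9) / (22/27) = 21/22.

21/22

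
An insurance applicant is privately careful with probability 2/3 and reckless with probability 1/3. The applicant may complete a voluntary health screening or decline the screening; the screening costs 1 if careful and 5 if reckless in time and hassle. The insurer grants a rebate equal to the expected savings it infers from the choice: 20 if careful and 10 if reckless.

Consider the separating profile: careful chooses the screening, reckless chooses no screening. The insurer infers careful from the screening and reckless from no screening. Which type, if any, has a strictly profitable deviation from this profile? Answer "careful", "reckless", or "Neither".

reckless

The screening pays 20; no screening pays 10.
careful: assigned the screening, nets 20 − 1 = 19; deviating to no screening nets 10.
reckless: assigned no screening, nets 10; deviating to the screening nets 20 − 5 = 15.
The reckless type gains 5 by deviating.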